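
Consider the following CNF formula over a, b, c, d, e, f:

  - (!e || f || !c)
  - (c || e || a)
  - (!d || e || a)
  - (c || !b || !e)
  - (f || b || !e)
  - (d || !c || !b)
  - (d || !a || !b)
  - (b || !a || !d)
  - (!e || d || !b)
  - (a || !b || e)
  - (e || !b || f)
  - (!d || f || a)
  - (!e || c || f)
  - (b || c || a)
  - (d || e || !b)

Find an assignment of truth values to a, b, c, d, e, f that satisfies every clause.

a=T, b=F, c=F, d=F, e=F, f=F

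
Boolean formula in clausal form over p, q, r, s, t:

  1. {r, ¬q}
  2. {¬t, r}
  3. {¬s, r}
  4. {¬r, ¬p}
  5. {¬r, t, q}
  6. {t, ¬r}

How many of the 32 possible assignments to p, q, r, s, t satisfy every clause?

6

The models are:
  p=F q=F r=F s=F t=F
  p=F q=F r=T s=F t=T
  p=F q=F r=T s=T t=T
  p=F q=T r=T s=F t=T
  p=F q=T r=T s=T t=T
  p=T q=F r=F s=F t=F
Count: 6.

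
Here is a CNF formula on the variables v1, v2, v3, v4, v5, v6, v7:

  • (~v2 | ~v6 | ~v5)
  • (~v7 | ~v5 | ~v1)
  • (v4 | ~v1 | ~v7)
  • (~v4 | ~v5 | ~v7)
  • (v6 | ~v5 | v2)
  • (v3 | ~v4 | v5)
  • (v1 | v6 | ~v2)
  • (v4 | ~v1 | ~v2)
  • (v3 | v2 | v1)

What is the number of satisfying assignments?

35

Split on v1, then v2.
  v1=1, v2=1: 6 of the 32 assignments to (v3,v4,v5,v6,v7) work.
  v1=1, v2=0: 12 of the 32 assignments to (v3,v4,v5,v6,v7) work.
  v1=0, v2=1: v7 free; 3 ways for (v3,v4,v5,v6) × 2^1 = 6.
  v1=0, v2=0: 11 of the 32 assignments to (v3,v4,v5,v6,v7) work.
Total: 6 + 12 + 6 + 11 = 35.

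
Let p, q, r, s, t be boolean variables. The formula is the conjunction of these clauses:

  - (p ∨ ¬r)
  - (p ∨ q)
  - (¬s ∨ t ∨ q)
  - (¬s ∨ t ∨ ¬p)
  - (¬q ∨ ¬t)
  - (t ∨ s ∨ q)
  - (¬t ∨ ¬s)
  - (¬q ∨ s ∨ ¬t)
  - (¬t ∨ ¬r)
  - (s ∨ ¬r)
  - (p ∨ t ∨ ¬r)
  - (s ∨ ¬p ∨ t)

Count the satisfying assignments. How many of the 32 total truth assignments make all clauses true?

3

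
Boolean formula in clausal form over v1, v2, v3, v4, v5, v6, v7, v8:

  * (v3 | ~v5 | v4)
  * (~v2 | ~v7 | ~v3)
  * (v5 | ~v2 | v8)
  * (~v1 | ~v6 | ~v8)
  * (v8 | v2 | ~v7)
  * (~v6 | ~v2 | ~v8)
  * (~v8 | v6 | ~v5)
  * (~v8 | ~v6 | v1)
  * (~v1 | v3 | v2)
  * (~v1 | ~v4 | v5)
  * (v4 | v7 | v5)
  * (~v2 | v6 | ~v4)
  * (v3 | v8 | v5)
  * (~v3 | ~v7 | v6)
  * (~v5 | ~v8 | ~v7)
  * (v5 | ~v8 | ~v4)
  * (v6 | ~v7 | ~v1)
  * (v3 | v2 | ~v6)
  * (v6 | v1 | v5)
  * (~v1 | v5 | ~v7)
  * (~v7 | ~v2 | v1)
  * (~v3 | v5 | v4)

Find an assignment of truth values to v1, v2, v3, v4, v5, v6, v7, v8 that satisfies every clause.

Branch on v1: take v1 = True.
For the remaining variables, v2 = False, v3 = True, v4 = True, v5 = True, v6 = True, v7 = False, v8 = False works.
Check each clause:
  1. (v4 | ~v5 | v3) — v3 is true.
  2. (~v7 | ~v3 | ~v2) — ~v7 is true.
  3. (v5 | v8 | ~v2) — v5 is true.
  4. (~v1 | ~v6 | ~v8) — ~v8 is true.
  5. (~v7 | v8 | v2) — ~v7 is true.
  6. (~v2 | ~v8 | ~v6) — ~v8 is true.
  7. (v6 | ~v8 | ~v5) — ~v8 is true.
  8. (v1 | ~v8 | ~v6) — ~v8 is true.
  9. (~v1 | v3 | v2) — v3 is true.
  10. (v5 | ~v1 | ~v4) — v5 is true.
  11. (v7 | v5 | v4) — v4 is true.
  12. (~v4 | ~v2 | v6) — ~v2 is true.
  13. (v8 | v5 | v3) — v3 is true.
  14. (~v7 | ~v3 | v6) — ~v7 is true.
  15. (~v7 | ~v8 | ~v5) — ~v8 is true.
  16. (~v4 | v5 | ~v8) — ~v8 is true.
  17. (v6 | ~v1 | ~v7) — ~v7 is true.
  18. (v2 | ~v6 | v3) — v3 is true.
  19. (v5 | v6 | v1) — v1 is true.
  20. (~v7 | ~v1 | v5) — ~v7 is true.
  21. (~v2 | v1 | ~v7) — v1 is true.
  22. (v4 | ~v3 | v5) — v4 is true.

v1=T, v2=F, v3=T, v4=T, v5=T, v6=T, v7=F, v8=F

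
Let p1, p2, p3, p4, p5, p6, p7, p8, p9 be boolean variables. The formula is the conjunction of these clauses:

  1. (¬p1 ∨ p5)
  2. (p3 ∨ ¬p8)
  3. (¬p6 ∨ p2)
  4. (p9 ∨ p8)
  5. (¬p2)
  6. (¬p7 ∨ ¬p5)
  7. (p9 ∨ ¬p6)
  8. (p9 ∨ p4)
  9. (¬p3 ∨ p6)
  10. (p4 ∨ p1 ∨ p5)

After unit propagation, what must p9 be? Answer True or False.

True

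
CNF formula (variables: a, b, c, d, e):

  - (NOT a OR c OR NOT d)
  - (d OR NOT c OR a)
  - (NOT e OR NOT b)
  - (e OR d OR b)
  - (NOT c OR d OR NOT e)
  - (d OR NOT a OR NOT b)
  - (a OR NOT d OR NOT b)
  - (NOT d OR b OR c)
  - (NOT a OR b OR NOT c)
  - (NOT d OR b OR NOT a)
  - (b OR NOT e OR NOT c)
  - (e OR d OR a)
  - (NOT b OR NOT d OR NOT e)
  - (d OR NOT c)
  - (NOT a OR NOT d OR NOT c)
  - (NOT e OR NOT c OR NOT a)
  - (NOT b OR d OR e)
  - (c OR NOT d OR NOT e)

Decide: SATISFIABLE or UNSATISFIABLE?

SATISFIABLE

Try a = False.
Set b = False and propagate.
Branch on c: take c = True.
  then d is forced to True.
  then e is forced to False.
Every clause has at least one true literal under this assignment.
So a=0, b=0, c=1, d=1, e=0 is a satisfying assignment.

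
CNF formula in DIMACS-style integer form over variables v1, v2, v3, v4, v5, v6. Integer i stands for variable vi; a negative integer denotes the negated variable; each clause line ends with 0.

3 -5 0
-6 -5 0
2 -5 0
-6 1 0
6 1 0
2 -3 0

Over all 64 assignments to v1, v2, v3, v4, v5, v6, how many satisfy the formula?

Case analysis on v5 and v6:
  v5=T, v6=T: a clause becomes empty — 0.
  v5=T, v6=F: remaining (v1,v2,v3,v4) ∈ {(T,T,T,F); (T,T,T,T)} — 2.
  v5=F, v6=T: v4 free; 3 ways for (v1,v2,v3) × 2^1 = 6.
  v5=F, v6=F: v4 free; 3 ways for (v1,v2,v3) × 2^1 = 6.
Total: 0 + 2 + 6 + 6 = 14.

14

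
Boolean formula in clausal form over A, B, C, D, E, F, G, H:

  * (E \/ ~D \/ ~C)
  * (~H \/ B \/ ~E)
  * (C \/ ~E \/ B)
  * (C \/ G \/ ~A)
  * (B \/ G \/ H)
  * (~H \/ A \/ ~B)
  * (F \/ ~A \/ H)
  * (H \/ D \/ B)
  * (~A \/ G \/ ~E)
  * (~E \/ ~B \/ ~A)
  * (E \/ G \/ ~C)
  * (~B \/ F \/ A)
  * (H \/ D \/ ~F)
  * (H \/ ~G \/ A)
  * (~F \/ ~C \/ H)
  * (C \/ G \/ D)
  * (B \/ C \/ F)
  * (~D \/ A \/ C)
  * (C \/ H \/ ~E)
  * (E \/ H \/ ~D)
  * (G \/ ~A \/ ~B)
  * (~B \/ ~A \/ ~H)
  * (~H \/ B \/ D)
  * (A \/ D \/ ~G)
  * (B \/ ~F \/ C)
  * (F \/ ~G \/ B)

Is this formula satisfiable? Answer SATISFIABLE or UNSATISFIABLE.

B = True:
  A = True:
    propagation gives E=False, G=True, H=False, F=True; an empty clause results — contradiction.
  A = False:
    propagation gives H=False, F=True, D=True, G=False; an empty clause results — contradiction.
B = False:
  C = True:
    H = True:
      propagation gives E=False, D=False; contradiction.
    H = False:
      propagation gives G=True, D=True, E=True; contradiction.
  C = False:
    propagation gives E=False, F=True; an empty clause results — contradiction.
Every branch closes, so no satisfying assignment exists.

UNSATISFIABLE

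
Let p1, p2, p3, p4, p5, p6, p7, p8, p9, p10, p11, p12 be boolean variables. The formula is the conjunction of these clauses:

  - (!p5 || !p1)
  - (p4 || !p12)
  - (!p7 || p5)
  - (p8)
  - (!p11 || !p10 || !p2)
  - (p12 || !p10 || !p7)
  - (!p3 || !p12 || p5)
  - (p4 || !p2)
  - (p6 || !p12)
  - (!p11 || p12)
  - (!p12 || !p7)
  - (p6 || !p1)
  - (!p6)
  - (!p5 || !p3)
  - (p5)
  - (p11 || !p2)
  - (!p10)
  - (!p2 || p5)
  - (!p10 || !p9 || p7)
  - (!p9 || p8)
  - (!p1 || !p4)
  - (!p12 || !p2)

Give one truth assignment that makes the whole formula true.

The clause (p8) is unit: p8 must be True.
(!p6) is a unit clause, so p6 = False.
Unit propagation: (!p12) forces p12 = False.
(!p11) is a unit clause, so p11 = False.
Unit propagation: (!p1) forces p1 = False.
(p5) is a unit clause, so p5 = True.
(!p3) is a unit clause, so p3 = False.
(!p2) is a unit clause, so p2 = False.
The clause (!p10) is unit: p10 must be False.
p4, p7, p9 are now unconstrained; take p4 = True, p7 = True, p9 = True.
Every clause has at least one true literal under this assignment.

p1=F, p2=F, p3=F, p4=T, p5=T, p6=F, p7=T, p8=T, p9=T, p10=F, p11=F, p12=F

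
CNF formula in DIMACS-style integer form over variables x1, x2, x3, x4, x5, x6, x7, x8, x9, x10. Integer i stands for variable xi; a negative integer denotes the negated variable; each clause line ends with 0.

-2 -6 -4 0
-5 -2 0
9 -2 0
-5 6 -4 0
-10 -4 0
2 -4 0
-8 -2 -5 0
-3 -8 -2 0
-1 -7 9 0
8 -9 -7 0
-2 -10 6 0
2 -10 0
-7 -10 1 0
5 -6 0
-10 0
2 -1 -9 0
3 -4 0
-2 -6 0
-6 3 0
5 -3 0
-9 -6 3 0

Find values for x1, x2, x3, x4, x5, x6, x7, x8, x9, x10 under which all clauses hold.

x1=False  x2=False  x3=True  x4=False  x5=True  x6=True  x7=False  x8=True  x9=False  x10=False

Check each clause:
  1. (~x4 | ~x2 | ~x6) — ~x4 is true.
  2. (~x2 | ~x5) — ~x2 is true.
  3. (x9 | ~x2) — ~x2 is true.
  4. (~x5 | x6 | ~x4) — ~x4 is true.
  5. (~x10 | ~x4) — ~x4 is true.
  6. (x2 | ~x4) — ~x4 is true.
  7. (~x5 | ~x2 | ~x8) — ~x2 is true.
  8. (~x8 | ~x2 | ~x3) — ~x2 is true.
  9. (x9 | ~x1 | ~x7) — ~x7 is true.
  10. (x8 | ~x9 | ~x7) — x8 is true.
  11. (~x10 | ~x2 | x6) — ~x10 is true.
  12. (x2 | ~x10) — ~x10 is true.
  13. (~x10 | ~x7 | x1) — ~x7 is true.
  14. (x5 | ~x6) — x5 is true.
  15. (~x10) — ~x10 is true.
  16. (~x9 | x2 | ~x1) — ~x1 is true.
  17. (~x4 | x3) — x3 is true.
  18. (~x6 | ~x2) — ~x2 is true.
  19. (x3 | ~x6) — x3 is true.
  20. (~x3 | x5) — x5 is true.
  21. (x3 | ~x6 | ~x9) — x3 is true.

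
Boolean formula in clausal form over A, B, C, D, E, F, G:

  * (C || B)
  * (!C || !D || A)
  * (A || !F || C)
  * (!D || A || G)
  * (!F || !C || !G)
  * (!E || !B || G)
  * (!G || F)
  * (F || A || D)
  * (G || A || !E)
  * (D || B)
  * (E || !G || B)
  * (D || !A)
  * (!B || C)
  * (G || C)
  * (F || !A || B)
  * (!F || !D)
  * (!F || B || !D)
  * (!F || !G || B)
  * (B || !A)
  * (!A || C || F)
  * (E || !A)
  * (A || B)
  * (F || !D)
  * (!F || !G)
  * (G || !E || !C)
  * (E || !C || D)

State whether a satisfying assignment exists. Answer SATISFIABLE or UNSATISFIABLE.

A = True:
  propagation gives D=True, F=False; an empty clause results — contradiction.
A = False:
  propagation gives B=True, C=True, D=False, F=True; an empty clause results — contradiction.
Every branch closes, so no satisfying assignment exists.

UNSATISFIABLE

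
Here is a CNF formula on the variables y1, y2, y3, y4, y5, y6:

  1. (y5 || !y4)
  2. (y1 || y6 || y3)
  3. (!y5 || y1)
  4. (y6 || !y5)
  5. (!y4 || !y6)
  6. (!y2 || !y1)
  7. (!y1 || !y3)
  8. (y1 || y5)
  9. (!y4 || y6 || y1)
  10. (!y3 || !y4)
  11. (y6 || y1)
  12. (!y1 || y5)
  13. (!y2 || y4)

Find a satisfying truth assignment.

Pure literal: y2 appears only negated; assign y2 = False.
Set y1 = True and propagate.
  then y3 is forced to False.
  then y5 is forced to True.
  then y6 is forced to True.
  then y4 is forced to False.

y1 = 1, y2 = 0, y3 = 0, y4 = 0, y5 = 1, y6 = 1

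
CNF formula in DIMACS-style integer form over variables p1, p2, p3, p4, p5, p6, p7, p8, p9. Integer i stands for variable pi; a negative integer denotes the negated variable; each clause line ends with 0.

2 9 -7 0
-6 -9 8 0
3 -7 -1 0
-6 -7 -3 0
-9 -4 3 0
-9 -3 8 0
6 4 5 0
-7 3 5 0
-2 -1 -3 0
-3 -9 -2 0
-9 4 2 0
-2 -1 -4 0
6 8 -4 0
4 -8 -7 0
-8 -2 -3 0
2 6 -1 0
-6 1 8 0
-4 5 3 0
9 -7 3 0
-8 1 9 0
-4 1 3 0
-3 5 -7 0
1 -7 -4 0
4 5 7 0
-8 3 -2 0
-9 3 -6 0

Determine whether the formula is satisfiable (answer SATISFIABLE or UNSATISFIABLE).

p5 occurs only positively in the remaining clauses — set p5 = True.
Set p1 = True and propagate.
Set p2 = False and propagate.
  then p6 is forced to True.
For the remaining variables, p3 = True, p4 = True, p7 = False, p8 = False, p9 = False works.
So p1 = 1, p2 = 0, p3 = 1, p4 = 1, p5 = 1, p6 = 1, p7 = 0, p8 = 0, p9 = 0 is a satisfying assignment.

SATISFIABLE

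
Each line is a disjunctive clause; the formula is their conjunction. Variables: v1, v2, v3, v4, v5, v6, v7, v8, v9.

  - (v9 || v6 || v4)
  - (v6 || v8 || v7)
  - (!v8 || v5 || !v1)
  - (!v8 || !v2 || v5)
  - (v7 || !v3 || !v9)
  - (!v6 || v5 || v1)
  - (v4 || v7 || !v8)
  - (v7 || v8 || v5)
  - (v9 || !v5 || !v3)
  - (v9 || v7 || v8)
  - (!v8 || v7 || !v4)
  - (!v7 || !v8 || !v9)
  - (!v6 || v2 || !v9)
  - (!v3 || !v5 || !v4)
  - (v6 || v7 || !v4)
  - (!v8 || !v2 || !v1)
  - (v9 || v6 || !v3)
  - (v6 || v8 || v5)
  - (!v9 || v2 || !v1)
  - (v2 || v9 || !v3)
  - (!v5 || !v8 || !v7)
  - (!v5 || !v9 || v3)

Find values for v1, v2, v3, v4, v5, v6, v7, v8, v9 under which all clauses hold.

v1=True, v2=False, v3=False, v4=False, v5=False, v6=True, v7=True, v8=False, v9=False

Branch on v1: take v1 = True.
Try v2 = False.
  then v9 is forced to False.
  then v3 is forced to False.
Branch on v4: take v4 = False.
  then v6 is forced to True.
The remaining clauses are satisfied by v5 = False, v7 = True, v8 = False.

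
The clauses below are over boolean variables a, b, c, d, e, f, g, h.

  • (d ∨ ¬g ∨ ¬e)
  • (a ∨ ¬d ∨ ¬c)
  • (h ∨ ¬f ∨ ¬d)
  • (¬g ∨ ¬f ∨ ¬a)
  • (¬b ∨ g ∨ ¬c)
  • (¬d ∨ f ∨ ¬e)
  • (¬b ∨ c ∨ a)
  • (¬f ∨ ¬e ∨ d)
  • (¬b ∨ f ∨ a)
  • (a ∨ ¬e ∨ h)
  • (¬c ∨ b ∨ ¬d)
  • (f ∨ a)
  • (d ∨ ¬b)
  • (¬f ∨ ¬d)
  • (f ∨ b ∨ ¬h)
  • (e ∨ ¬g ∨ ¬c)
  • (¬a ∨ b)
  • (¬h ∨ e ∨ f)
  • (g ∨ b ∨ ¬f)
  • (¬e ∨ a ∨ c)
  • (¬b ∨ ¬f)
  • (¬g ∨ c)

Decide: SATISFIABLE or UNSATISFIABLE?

Set a = True and propagate.
  then b is forced to True.
  then d is forced to True.
  then f is forced to False.
  then e is forced to False.
  then h is forced to False.
For the remaining variables, c = False, g = False works.
So a = T, b = T, c = F, d = T, e = F, f = F, g = F, h = F is a satisfying assignment.

SATISFIABLE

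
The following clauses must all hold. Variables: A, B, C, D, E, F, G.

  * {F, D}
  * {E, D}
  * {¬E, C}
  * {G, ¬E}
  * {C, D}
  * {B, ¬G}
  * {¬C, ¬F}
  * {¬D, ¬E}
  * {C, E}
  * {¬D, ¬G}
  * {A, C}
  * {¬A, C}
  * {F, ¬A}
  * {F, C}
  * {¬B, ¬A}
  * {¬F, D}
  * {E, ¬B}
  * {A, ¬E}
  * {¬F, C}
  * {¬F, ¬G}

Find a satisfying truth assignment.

A=F, B=F, C=T, D=T, E=F, F=F, G=F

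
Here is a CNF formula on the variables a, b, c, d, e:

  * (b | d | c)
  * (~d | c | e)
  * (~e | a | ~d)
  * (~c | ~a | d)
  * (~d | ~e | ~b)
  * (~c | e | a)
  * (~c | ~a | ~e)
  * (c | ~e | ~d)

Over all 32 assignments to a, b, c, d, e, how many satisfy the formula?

Case analysis on c and d:
  c=T, d=T: remaining (a,b,e) ∈ {(T,F,F); (T,T,F)} — 2.
  c=T, d=F: remaining (a,b,e) ∈ {(F,F,T); (F,T,T)} — 2.
  c=F, d=T: a clause becomes empty — 0.
  c=F, d=F: remaining (a,b,e) ∈ {(F,T,F); (F,T,T); (T,T,F); (T,T,T)} — 4.
Total: 2 + 2 + 0 + 4 = 8.

8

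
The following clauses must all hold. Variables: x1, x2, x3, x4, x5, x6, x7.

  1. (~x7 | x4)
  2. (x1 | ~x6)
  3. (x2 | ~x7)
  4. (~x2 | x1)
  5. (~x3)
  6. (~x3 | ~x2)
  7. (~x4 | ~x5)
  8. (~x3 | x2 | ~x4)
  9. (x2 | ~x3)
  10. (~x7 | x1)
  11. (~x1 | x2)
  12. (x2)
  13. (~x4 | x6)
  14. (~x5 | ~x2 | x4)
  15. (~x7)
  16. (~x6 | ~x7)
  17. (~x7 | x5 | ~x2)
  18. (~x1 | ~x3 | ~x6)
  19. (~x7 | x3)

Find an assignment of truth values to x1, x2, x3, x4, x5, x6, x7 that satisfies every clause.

The clause (~x3) is unit: x3 must be False.
Unit propagation: (x2) forces x2 = True.
The clause (x1) is unit: x1 must be True.
Unit propagation: (~x7) forces x7 = False.
x5 occurs only negated in the remaining clauses — set x5 = False.
Pure literal: x6 appears only positively; assign x6 = True.
x4 is now unconstrained; take x4 = False.
Check each clause:
  1. (~x7 | x4) — ~x7 is true.
  2. (~x6 | x1) — x1 is true.
  3. (~x7 | x2) — ~x7 is true.
  4. (~x2 | x1) — x1 is true.
  5. (~x3) — ~x3 is true.
  6. (~x3 | ~x2) — ~x3 is true.
  7. (~x5 | ~x4) — ~x5 is true.
  8. (~x4 | ~x3 | x2) — x2 is true.
  9. (x2 | ~x3) — x2 is true.
  10. (x1 | ~x7) — x1 is true.
  11. (x2 | ~x1) — x2 is true.
  12. (x2) — x2 is true.
  13. (x6 | ~x4) — ~x4 is true.
  14. (x4 | ~x2 | ~x5) — ~x5 is true.
  15. (~x7) — ~x7 is true.
  16. (~x7 | ~x6) — ~x7 is true.
  17. (~x2 | x5 | ~x7) — ~x7 is true.
  18. (~x6 | ~x3 | ~x1) — ~x3 is true.
  19. (x3 | ~x7) — ~x7 is true.

x1=T, x2=T, x3=F, x4=F, x5=F, x6=T, x7=F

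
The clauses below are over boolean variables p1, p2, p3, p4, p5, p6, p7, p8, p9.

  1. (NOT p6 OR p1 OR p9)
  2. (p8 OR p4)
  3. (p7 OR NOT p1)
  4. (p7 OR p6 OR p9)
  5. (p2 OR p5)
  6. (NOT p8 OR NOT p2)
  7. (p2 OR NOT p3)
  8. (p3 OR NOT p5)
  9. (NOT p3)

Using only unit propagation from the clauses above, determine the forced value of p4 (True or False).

True

(NOT p3) is a unit clause: p3 = False.
In (NOT p5 OR p3), p3 is now false; NOT p5 must hold, so p5 = False.
(p5 OR p2) with p5 = False leaves only p2, so p2 = True.
(NOT p2 OR NOT p8): since p2 = True, the clause reduces to (NOT p8). p8 = False.
(p8 OR p4) with p8 = False leaves only p4, so p4 = True.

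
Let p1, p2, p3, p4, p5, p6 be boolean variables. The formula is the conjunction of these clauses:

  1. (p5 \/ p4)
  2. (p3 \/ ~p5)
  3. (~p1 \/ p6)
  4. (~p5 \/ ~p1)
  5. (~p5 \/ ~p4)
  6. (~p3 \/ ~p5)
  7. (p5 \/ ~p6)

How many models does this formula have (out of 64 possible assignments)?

The models are:
  p1=F p2=F p3=F p4=T p5=F p6=F
  p1=F p2=F p3=T p4=T p5=F p6=F
  p1=F p2=T p3=F p4=T p5=F p6=F
  p1=F p2=T p3=T p4=T p5=F p6=F
Count: 4.

4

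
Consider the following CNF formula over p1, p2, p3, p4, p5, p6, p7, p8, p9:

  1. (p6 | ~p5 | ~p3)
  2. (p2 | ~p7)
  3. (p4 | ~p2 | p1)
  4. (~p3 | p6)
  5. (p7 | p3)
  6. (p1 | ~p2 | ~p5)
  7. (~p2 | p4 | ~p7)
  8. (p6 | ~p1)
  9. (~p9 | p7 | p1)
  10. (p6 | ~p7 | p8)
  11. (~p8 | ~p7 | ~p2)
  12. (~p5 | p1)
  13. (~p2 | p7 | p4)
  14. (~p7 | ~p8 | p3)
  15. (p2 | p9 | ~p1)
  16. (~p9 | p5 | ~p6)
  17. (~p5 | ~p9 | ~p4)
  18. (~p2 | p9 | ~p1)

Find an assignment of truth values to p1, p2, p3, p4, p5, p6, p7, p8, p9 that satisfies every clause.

p1 = F, p2 = T, p3 = F, p4 = T, p5 = F, p6 = T, p7 = T, p8 = F, p9 = F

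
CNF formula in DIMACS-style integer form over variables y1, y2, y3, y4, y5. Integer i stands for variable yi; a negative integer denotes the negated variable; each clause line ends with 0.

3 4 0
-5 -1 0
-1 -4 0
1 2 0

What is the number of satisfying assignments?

8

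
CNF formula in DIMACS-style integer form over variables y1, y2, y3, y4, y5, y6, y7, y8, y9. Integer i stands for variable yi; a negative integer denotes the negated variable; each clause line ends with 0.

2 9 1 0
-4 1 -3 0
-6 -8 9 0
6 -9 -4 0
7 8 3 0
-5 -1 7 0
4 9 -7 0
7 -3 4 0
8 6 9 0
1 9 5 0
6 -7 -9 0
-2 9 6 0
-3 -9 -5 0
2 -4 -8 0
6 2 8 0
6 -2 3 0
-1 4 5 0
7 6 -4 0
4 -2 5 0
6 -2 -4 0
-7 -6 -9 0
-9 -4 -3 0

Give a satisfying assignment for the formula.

Set y1 = True and propagate.
The remaining clauses are satisfied by y2 = True, y3 = False, y4 = True, y5 = False, y6 = True, y7 = False, y8 = True, y9 = True.

y1=True, y2=True, y3=False, y4=True, y5=False, y6=True, y7=False, y8=True, y9=True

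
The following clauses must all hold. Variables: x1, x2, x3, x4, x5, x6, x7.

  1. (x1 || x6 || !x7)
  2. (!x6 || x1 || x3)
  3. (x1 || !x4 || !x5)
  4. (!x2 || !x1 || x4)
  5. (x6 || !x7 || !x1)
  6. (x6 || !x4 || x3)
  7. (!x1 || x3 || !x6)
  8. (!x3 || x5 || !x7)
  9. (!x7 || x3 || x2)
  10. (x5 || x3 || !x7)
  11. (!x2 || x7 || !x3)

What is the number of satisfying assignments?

25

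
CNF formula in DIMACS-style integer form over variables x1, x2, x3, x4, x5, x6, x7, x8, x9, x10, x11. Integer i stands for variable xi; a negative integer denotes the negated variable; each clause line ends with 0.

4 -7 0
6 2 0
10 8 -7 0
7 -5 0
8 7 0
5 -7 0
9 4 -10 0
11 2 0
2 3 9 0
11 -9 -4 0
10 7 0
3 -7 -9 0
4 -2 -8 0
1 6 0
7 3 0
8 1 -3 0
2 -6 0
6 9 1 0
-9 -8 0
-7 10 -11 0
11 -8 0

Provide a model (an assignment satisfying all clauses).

x1 = T, x2 = T, x3 = T, x4 = T, x5 = T, x6 = F, x7 = T, x8 = T, x9 = F, x10 = T, x11 = T

Check each clause:
  1. (x4 ∨ ¬x7) — x4 is true.
  2. (x6 ∨ x2) — x2 is true.
  3. (¬x7 ∨ x10 ∨ x8) — x8 is true.
  4. (¬x5 ∨ x7) — x7 is true.
  5. (x7 ∨ x8) — x8 is true.
  6. (x5 ∨ ¬x7) — x5 is true.
  7. (¬x10 ∨ x9 ∨ x4) — x4 is true.
  8. (x2 ∨ x11) — x2 is true.
  9. (x9 ∨ x3 ∨ x2) — x2 is true.
  10. (¬x4 ∨ x11 ∨ ¬x9) — x11 is true.
  11. (x7 ∨ x10) — x10 is true.
  12. (¬x7 ∨ ¬x9 ∨ x3) — x3 is true.
  13. (x4 ∨ ¬x2 ∨ ¬x8) — x4 is true.
  14. (x1 ∨ x6) — x1 is true.
  15. (x3 ∨ x7) — x3 is true.
  16. (x1 ∨ x8 ∨ ¬x3) — x8 is true.
  17. (x2 ∨ ¬x6) — x2 is true.
  18. (x1 ∨ x6 ∨ x9) — x1 is true.
  19. (¬x8 ∨ ¬x9) — ¬x9 is true.
  20. (¬x11 ∨ x10 ∨ ¬x7) — x10 is true.
  21. (¬x8 ∨ x11) — x11 is true.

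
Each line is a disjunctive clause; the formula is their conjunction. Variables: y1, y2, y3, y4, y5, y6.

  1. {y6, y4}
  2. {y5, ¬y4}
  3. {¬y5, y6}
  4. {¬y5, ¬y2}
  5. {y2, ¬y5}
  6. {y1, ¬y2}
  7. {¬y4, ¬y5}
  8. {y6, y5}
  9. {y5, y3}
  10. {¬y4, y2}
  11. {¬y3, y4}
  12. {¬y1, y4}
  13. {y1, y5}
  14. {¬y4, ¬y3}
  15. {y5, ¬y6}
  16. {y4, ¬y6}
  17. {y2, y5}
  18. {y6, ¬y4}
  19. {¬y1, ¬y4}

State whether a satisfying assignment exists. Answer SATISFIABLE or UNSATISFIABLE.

y4 = True:
  propagation gives y5=True; an empty clause results — contradiction.
y4 = False:
  propagation gives y6=True; an empty clause results — contradiction.
Every branch closes, so no satisfying assignment exists.

UNSATISFIABLE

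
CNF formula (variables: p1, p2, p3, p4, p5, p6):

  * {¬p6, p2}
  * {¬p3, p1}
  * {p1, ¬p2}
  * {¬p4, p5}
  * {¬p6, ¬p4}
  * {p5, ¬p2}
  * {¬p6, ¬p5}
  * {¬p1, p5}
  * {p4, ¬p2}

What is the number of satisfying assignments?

9

Split on p2, then p5.
  p2=T, p5=T: remaining (p1,p3,p4,p6) ∈ {(T,F,T,F); (T,T,T,F)} — 2.
  p2=T, p5=F: a clause becomes empty — 0.
  p2=F, p5=T: p4 free; 3 ways for (p1,p3,p6) × 2^1 = 6.
  p2=F, p5=F: remaining (p1,p3,p4,p6) ∈ {(F,F,F,F)} — 1.
Total: 2 + 0 + 6 + 1 = 9.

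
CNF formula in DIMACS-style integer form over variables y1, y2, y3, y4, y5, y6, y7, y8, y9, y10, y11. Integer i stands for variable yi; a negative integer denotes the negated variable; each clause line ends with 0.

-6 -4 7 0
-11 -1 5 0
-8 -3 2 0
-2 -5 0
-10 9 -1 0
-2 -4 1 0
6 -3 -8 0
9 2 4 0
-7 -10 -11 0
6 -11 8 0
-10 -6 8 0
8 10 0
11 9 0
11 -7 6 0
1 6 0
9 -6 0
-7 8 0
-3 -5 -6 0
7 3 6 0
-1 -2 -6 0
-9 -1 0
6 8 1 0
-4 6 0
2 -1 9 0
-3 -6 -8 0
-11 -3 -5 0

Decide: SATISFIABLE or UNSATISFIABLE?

SATISFIABLE

Try y1 = False.
  then y6 is forced to True.
  then y9 is forced to True.
Branch on y2: take y2 = False.
The remaining clauses are satisfied by y3 = False, y4 = False, y5 = False, y7 = False, y8 = True, y10 = False, y11 = True.
So y1=F, y2=F, y3=F, y4=F, y5=F, y6=T, y7=F, y8=T, y9=T, y10=F, y11=T is a satisfying assignment.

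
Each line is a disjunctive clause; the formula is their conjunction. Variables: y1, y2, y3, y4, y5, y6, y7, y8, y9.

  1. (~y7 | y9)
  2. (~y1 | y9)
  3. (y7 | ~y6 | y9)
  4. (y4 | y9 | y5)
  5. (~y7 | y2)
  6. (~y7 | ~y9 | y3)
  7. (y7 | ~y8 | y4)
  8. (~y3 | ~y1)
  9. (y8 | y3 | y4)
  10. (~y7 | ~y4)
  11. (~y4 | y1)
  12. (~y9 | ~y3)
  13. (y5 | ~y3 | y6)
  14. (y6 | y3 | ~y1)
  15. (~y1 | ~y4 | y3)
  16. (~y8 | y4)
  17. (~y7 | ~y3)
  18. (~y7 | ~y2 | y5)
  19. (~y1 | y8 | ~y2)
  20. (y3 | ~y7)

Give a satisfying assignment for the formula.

Pure literal: y5 appears only positively; assign y5 = True.
Branch on y1: take y1 = False.
  then y4 is forced to False.
  then y8 is forced to False.
  then y3 is forced to True.
  then y9 is forced to False.
  then y7 is forced to False.
  then y6 is forced to False.
y2 is now unconstrained; take y2 = False.
Every clause has at least one true literal under this assignment.

y1 = F, y2 = F, y3 = T, y4 = F, y5 = T, y6 = F, y7 = F, y8 = F, y9 = F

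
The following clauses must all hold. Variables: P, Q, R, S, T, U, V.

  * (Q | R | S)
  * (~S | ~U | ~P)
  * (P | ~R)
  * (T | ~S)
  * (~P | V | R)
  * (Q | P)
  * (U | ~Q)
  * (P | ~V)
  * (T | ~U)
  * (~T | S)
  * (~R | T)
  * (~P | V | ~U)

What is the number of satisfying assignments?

4

The models are:
  P=F Q=T R=F S=T T=T U=T V=F
  P=T Q=F R=F S=T T=T U=F V=T
  P=T Q=F R=T S=T T=T U=F V=F
  P=T Q=F R=T S=T T=T U=F V=T
That's 4 in total.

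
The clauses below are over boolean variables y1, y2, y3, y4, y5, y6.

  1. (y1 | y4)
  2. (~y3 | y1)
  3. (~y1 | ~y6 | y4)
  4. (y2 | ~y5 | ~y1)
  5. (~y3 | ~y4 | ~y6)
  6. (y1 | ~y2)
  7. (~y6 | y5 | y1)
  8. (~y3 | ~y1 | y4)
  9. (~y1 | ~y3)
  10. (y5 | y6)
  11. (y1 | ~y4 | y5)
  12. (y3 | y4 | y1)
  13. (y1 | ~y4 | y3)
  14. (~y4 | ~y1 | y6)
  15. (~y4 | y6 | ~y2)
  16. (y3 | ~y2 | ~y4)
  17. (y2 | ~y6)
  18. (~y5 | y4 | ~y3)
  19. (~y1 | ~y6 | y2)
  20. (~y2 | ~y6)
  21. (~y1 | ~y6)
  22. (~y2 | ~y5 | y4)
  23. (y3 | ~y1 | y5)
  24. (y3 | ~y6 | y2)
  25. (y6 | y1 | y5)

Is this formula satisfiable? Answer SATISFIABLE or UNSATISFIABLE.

UNSATISFIABLE

y1 = True:
  propagation gives y3=False, y6=False, y5=True, y2=True; an empty clause results — contradiction.
y1 = False:
  propagation gives y4=True, y3=False; an empty clause results — contradiction.
Every branch closes, so no satisfying assignment exists.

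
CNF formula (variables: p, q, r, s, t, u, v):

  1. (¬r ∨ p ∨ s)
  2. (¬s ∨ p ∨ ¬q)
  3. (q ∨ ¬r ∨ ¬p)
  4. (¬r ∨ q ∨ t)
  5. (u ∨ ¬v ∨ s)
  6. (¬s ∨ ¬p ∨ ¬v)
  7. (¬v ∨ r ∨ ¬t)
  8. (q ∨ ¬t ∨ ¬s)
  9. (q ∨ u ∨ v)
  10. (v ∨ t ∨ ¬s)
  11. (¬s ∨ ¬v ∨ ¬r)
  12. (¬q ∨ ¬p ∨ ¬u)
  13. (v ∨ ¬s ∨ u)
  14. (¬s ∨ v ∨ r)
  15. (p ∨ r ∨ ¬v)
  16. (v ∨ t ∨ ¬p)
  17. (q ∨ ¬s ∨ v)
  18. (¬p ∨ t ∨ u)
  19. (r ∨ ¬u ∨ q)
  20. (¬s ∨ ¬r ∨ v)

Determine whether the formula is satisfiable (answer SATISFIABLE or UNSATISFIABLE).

Set p = False and propagate.
For the remaining variables, q = True, r = False, s = False, t = False, u = False, v = False works.
So p=F  q=T  r=F  s=F  t=F  u=F  v=F is a satisfying assignment.

SATISFIABLE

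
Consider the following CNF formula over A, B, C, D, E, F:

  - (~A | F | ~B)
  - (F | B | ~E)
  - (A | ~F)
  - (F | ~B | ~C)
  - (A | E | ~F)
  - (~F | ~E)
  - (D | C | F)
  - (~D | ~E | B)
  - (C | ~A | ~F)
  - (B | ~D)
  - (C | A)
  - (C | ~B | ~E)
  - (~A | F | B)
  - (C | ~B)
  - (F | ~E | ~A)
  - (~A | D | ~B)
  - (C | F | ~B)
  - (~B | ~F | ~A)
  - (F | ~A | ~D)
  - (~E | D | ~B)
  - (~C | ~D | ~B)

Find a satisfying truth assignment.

A=T, B=F, C=T, D=F, E=F, F=T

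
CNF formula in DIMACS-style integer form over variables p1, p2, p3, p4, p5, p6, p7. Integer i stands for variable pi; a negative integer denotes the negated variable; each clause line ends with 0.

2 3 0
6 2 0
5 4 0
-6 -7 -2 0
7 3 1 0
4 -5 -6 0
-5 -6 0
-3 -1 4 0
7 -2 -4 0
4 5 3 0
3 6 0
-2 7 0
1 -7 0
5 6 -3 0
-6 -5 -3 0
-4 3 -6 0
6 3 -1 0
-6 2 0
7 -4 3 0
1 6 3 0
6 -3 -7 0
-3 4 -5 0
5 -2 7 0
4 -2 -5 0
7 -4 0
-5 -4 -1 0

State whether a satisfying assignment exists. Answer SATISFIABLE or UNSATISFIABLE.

UNSATISFIABLE

p3 = True:
  p5 = True:
    propagation gives p6=False, p2=True, p7=True; an empty clause results — contradiction.
  p5 = False:
    propagation gives p4=True, p6=True, p2=True, p7=False; an empty clause results — contradiction.
p3 = False:
  propagation gives p2=True, p6=True, p7=False; an empty clause results — contradiction.
Every branch closes, so no satisfying assignment exists.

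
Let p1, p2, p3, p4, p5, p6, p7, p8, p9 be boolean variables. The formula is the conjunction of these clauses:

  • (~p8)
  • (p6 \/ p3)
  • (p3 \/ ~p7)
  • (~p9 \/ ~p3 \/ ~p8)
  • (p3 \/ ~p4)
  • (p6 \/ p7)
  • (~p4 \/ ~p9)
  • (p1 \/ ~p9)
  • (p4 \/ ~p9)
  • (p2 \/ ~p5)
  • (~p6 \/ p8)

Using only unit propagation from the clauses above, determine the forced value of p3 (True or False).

(~p8) is a unit clause: p8 = False.
In (p8 \/ ~p6), p8 is now false; ~p6 must hold, so p6 = False.
In (p3 \/ p6), p6 is now false; p3 must hold, so p3 = True.

True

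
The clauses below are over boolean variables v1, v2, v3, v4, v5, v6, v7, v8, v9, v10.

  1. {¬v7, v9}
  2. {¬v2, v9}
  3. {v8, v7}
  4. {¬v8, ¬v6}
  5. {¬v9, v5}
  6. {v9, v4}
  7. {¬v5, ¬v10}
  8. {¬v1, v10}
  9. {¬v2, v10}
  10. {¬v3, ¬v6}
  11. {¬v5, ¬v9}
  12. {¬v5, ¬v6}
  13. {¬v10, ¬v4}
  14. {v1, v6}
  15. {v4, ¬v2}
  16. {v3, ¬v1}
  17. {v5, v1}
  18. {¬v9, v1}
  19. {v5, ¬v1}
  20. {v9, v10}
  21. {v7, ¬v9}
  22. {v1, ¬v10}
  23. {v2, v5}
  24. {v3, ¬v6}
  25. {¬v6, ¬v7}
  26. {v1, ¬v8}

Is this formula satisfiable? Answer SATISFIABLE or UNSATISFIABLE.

v1 = True:
  propagation gives v10=True, v5=False; an empty clause results — contradiction.
v1 = False:
  propagation gives v6=True, v8=False, v7=True; an empty clause results — contradiction.
Every branch closes, so no satisfying assignment exists.

UNSATISFIABLE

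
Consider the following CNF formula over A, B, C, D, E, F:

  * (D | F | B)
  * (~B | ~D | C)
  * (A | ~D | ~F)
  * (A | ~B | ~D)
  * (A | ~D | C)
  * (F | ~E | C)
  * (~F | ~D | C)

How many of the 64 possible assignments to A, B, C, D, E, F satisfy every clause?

33

Split on D, then C.
  D=T, C=T: E free; 5 ways for (A,B,F) × 2^1 = 10.
  D=T, C=F: remaining (A,B,E,F) ∈ {(T,F,F,F)} — 1.
  D=F, C=T: A, E free; 3 ways for (B,F) × 2^2 = 12.
  D=F, C=F: A free; 5 ways for (B,E,F) × 2^1 = 10.
Total: 10 + 1 + 12 + 10 = 33.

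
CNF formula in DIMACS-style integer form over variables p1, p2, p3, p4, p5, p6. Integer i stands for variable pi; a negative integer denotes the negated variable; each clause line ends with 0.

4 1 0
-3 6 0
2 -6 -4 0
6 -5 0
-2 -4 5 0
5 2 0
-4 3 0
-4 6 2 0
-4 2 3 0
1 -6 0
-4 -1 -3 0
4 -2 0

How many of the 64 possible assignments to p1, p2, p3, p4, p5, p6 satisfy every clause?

2

The models are:
  p1=1 p2=0 p3=0 p4=0 p5=1 p6=1
  p1=1 p2=0 p3=1 p4=0 p5=1 p6=1
That's 2 in total.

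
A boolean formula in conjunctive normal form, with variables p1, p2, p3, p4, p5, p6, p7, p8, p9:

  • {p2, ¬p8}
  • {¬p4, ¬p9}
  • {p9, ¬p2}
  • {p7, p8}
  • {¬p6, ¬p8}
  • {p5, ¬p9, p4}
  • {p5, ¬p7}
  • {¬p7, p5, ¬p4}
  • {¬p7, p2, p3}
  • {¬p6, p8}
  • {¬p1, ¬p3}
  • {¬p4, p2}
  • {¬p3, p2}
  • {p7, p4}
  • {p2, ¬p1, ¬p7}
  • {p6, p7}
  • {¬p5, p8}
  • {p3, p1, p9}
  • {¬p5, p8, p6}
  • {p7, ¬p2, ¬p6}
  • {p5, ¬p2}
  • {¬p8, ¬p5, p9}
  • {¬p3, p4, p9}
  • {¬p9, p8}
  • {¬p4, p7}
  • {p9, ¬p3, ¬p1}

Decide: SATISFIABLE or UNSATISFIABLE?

Try p1 = False.
For the remaining variables, p2 = True, p3 = False, p4 = False, p5 = True, p6 = False, p7 = True, p8 = True, p9 = True works.
So p1=False, p2=True, p3=False, p4=False, p5=True, p6=False, p7=True, p8=True, p9=True is a satisfying assignment.

SATISFIABLE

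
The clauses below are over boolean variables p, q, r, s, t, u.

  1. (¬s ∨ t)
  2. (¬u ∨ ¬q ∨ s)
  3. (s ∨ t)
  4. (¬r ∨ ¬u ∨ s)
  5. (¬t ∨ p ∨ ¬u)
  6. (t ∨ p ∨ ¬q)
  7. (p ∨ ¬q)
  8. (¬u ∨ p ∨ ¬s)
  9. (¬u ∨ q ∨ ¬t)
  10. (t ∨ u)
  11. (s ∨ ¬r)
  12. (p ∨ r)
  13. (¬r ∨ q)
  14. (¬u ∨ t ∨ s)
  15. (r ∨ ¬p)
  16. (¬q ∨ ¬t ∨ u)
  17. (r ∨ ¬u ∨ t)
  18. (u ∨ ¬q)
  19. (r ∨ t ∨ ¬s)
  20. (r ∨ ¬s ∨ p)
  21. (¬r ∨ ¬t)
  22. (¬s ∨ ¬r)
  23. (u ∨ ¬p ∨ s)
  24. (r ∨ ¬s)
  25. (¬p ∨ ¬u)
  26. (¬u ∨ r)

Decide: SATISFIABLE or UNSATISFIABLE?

u = True:
  propagation gives p=False, t=False, s=False; an empty clause results — contradiction.
u = False:
  propagation gives t=True, q=False, r=False, p=True; an empty clause results — contradiction.
Every branch closes, so no satisfying assignment exists.

UNSATISFIABLE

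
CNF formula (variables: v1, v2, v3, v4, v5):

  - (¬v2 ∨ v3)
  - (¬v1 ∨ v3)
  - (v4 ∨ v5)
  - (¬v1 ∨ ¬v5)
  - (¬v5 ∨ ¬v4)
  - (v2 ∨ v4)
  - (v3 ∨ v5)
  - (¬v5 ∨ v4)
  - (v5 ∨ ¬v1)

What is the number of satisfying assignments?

Satisfying assignments:
  v1=F v2=F v3=T v4=T v5=F
  v1=F v2=T v3=T v4=T v5=F
Count: 2.

2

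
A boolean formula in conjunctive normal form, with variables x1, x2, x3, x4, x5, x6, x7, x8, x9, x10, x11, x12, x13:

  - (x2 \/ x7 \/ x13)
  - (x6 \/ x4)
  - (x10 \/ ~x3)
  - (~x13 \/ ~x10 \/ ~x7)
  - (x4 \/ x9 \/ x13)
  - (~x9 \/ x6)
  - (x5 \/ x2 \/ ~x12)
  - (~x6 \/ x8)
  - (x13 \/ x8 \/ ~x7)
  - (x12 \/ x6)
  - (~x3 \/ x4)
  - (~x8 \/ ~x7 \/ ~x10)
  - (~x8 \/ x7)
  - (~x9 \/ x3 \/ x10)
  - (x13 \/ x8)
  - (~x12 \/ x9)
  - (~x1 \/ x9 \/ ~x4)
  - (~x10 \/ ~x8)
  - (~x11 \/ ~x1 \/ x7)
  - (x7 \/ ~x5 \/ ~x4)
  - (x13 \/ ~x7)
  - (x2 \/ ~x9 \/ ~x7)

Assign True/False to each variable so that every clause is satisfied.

x1 occurs only negated in the remaining clauses — set x1 = False.
Pure literal: x11 appears only negated; assign x11 = False.
Branch on x2: take x2 = False.
Try x3 = False.
Branch on x4: take x4 = False.
  then x6 is forced to True.
  then x8 is forced to True.
  then x7 is forced to True.
  then x10 is forced to False.
  then x9 is forced to False.
  then x13 is forced to True.
  then x12 is forced to False.
x5 is now unconstrained; take x5 = True.
Every clause has at least one true literal under this assignment.
Check each clause:
  1. (x2 \/ x13 \/ x7) — x13 is true.
  2. (x6 \/ x4) — x6 is true.
  3. (~x3 \/ x10) — ~x3 is true.
  4. (~x13 \/ ~x7 \/ ~x10) — ~x10 is true.
  5. (x13 \/ x4 \/ x9) — x13 is true.
  6. (x6 \/ ~x9) — x6 is true.
  7. (x2 \/ x5 \/ ~x12) — ~x12 is true.
  8. (x8 \/ ~x6) — x8 is true.
  9. (x13 \/ x8 \/ ~x7) — x8 is true.
  10. (x12 \/ x6) — x6 is true.
  11. (~x3 \/ x4) — ~x3 is true.
  12. (~x7 \/ ~x8 \/ ~x10) — ~x10 is true.
  13. (x7 \/ ~x8) — x7 is true.
  14. (x10 \/ ~x9 \/ x3) — ~x9 is true.
  15. (x8 \/ x13) — x8 is true.
  16. (x9 \/ ~x12) — ~x12 is true.
  17. (x9 \/ ~x4 \/ ~x1) — ~x4 is true.
  18. (~x8 \/ ~x10) — ~x10 is true.
  19. (~x11 \/ x7 \/ ~x1) — ~x11 is true.
  20. (~x5 \/ x7 \/ ~x4) — ~x4 is true.
  21. (x13 \/ ~x7) — x13 is true.
  22. (~x7 \/ x2 \/ ~x9) — ~x9 is true.

x1=F, x2=F, x3=F, x4=F, x5=T, x6=T, x7=T, x8=T, x9=F, x10=F, x11=F, x12=F, x13=T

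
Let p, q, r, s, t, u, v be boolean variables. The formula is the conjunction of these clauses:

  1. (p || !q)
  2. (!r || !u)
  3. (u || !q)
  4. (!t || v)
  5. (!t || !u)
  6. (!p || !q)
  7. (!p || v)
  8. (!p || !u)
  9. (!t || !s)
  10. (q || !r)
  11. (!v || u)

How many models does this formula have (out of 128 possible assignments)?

The models are:
  p=F q=F r=F s=F t=F u=F v=F
  p=F q=F r=F s=F t=F u=T v=F
  p=F q=F r=F s=F t=F u=T v=T
  p=F q=F r=F s=T t=F u=F v=F
  p=F q=F r=F s=T t=F u=T v=F
  p=F q=F r=F s=T t=F u=T v=T
That's 6 in total.

6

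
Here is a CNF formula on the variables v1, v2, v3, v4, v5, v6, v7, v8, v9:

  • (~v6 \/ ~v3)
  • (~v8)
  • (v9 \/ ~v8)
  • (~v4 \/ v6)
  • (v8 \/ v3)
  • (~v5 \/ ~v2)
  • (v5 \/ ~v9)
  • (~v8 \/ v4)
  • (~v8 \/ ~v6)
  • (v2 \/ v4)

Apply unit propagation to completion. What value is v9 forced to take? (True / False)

False

(~v8) is a unit clause: v8 = False.
(v8 \/ v3): since v8 = False, the clause reduces to (v3). v3 = True.
(~v6 \/ ~v3) with v3 = True leaves only ~v6, so v6 = False.
In (~v4 \/ v6), v6 is now false; ~v4 must hold, so v4 = False.
In (v2 \/ v4), v4 is now false; v2 must hold, so v2 = True.
(~v5 \/ ~v2): since v2 = True, the clause reduces to (~v5). v5 = False.
(~v9 \/ v5): since v5 = False, the clause reduces to (~v9). v9 = False.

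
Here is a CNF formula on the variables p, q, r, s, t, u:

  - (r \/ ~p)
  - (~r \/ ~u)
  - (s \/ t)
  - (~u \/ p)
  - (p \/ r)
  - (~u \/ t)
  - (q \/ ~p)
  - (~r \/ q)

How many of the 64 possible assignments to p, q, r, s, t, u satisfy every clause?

6

The models are:
  p=0 q=1 r=1 s=0 t=1 u=0
  p=0 q=1 r=1 s=1 t=0 u=0
  p=0 q=1 r=1 s=1 t=1 u=0
  p=1 q=1 r=1 s=0 t=1 u=0
  p=1 q=1 r=1 s=1 t=0 u=0
  p=1 q=1 r=1 s=1 t=1 u=0
That's 6 in total.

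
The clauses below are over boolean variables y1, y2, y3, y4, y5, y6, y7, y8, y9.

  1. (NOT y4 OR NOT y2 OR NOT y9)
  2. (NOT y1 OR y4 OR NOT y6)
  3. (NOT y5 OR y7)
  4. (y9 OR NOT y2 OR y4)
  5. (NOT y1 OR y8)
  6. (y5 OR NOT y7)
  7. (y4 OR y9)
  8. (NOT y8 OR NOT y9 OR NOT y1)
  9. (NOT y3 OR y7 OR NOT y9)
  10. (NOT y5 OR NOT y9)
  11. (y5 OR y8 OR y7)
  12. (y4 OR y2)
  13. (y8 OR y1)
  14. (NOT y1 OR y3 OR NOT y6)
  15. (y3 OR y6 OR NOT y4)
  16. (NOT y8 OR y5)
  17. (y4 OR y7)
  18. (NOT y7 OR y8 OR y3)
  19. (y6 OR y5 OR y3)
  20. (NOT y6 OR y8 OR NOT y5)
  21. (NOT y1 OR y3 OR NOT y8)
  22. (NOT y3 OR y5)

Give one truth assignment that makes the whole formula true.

y1=False, y2=True, y3=False, y4=True, y5=True, y6=True, y7=True, y8=True, y9=False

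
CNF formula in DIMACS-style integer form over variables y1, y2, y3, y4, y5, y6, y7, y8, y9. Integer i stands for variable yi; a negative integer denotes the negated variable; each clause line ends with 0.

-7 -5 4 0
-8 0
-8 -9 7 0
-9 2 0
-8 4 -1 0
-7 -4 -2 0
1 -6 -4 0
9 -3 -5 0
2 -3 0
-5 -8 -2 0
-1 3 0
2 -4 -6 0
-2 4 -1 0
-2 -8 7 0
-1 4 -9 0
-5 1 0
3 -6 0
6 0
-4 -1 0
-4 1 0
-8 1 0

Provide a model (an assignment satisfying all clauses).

y1=F, y2=T, y3=T, y4=F, y5=F, y6=T, y7=T, y8=F, y9=T

Check each clause:
  1. (~y5 \/ ~y7 \/ y4) — ~y5 is true.
  2. (~y8) — ~y8 is true.
  3. (~y8 \/ ~y9 \/ y7) — ~y8 is true.
  4. (y2 \/ ~y9) — y2 is true.
  5. (y4 \/ ~y8 \/ ~y1) — ~y8 is true.
  6. (~y2 \/ ~y4 \/ ~y7) — ~y4 is true.
  7. (~y4 \/ ~y6 \/ y1) — ~y4 is true.
  8. (y9 \/ ~y3 \/ ~y5) — y9 is true.
  9. (y2 \/ ~y3) — y2 is true.
  10. (~y5 \/ ~y2 \/ ~y8) — ~y8 is true.
  11. (y3 \/ ~y1) — y3 is true.
  12. (~y4 \/ y2 \/ ~y6) — y2 is true.
  13. (~y1 \/ ~y2 \/ y4) — ~y1 is true.
  14. (y7 \/ ~y8 \/ ~y2) — ~y8 is true.
  15. (~y1 \/ y4 \/ ~y9) — ~y1 is true.
  16. (~y5 \/ y1) — ~y5 is true.
  17. (y3 \/ ~y6) — y3 is true.
  18. (y6) — y6 is true.
  19. (~y4 \/ ~y1) — ~y4 is true.
  20. (y1 \/ ~y4) — ~y4 is true.
  21. (y1 \/ ~y8) — ~y8 is true.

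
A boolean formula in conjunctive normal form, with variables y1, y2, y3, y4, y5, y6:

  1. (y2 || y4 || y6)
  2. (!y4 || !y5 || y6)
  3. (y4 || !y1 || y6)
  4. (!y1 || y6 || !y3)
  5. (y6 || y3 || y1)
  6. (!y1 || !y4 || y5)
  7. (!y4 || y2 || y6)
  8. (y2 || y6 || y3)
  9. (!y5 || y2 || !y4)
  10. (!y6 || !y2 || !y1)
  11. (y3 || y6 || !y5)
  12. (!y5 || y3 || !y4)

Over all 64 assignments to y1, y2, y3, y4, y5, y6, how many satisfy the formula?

20

Split on y6, then y4.
  y6=T, y4=T: 5 of the 16 assignments to (y1,y2,y3,y5) work.
  y6=T, y4=F: y3, y5 free; 3 ways for (y1,y2) × 2^2 = 12.
  y6=F, y4=T: remaining (y1,y2,y3,y5) ∈ {(F,T,T,F)} — 1.
  y6=F, y4=F: remaining (y1,y2,y3,y5) ∈ {(F,T,T,F); (F,T,T,T)} — 2.
Total: 5 + 12 + 1 + 2 = 20.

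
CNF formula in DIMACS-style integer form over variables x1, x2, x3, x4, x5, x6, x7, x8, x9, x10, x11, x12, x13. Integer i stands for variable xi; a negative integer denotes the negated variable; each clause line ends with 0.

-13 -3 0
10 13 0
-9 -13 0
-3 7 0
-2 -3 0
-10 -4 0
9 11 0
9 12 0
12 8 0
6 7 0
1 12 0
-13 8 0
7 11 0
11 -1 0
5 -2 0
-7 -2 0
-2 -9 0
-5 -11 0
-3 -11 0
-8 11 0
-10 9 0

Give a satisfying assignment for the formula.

x1 = 0  x2 = 0  x3 = 1  x4 = 0  x5 = 0  x6 = 1  x7 = 1  x8 = 0  x9 = 1  x10 = 1  x11 = 0  x12 = 1  x13 = 0

Check each clause:
  1. {¬x13, ¬x3} — ¬x13 is true.
  2. {x13, x10} — x10 is true.
  3. {¬x13, ¬x9} — ¬x13 is true.
  4. {¬x3, x7} — x7 is true.
  5. {¬x2, ¬x3} — ¬x2 is true.
  6. {¬x10, ¬x4} — ¬x4 is true.
  7. {x9, x11} — x9 is true.
  8. {x12, x9} — x9 is true.
  9. {x8, x12} — x12 is true.
  10. {x7, x6} — x6 is true.
  11. {x12, x1} — x12 is true.
  12. {¬x13, x8} — ¬x13 is true.
  13. {x11, x7} — x7 is true.
  14. {x11, ¬x1} — ¬x1 is true.
  15. {x5, ¬x2} — ¬x2 is true.
  16. {¬x2, ¬x7} — ¬x2 is true.
  17. {¬x2, ¬x9} — ¬x2 is true.
  18. {¬x11, ¬x5} — ¬x5 is true.
  19. {¬x11, ¬x3} — ¬x11 is true.
  20. {x11, ¬x8} — ¬x8 is true.
  21. {¬x10, x9} — x9 is true.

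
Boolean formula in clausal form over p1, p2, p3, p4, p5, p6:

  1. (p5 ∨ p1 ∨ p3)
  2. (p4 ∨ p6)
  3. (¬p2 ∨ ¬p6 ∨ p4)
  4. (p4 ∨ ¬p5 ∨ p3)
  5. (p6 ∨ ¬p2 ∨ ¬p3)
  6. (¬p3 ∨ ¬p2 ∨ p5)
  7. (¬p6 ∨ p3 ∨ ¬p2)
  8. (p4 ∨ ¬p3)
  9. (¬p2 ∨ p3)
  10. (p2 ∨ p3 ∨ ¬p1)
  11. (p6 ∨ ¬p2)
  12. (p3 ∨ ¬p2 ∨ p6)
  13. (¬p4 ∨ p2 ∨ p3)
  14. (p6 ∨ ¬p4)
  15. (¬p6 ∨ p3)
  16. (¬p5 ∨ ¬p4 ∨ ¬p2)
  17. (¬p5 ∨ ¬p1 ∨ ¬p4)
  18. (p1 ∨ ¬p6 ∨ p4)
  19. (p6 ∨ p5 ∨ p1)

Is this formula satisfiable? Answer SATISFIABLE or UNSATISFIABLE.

Try p1 = False.
Branch on p2: take p2 = False.
Set p3 = True and propagate.
  then p4 is forced to True.
  then p6 is forced to True.
p5 is now unconstrained; take p5 = True.
So p1=0  p2=0  p3=1  p4=1  p5=1  p6=1 is a satisfying assignment.

SATISFIABLE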